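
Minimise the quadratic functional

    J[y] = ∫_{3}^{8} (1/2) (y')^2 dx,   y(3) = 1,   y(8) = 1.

The Lagrangian is L = (1/2) (y')^2.
Compute ∂L/∂y = 0, ∂L/∂y' = y'.
The Euler-Lagrange equation d/dx(∂L/∂y') − ∂L/∂y = 0 reduces to
    y'' = 0.
Its general solution is
    y(x) = A x + B,
with A, B fixed by the endpoint conditions.
Applying the endpoint conditions y(3) = 1 and y(8) = 1: solve A·3 + B = 1 and A·8 + B = 1. Subtracting gives A(8 − 3) = 1 − 1, so A = 0, and B = 1 − A·3 = 1. Therefore
    y(x) = 1.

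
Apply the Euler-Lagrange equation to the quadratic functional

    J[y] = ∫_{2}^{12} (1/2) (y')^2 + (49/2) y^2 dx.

The Lagrangian is L = (1/2) (y')^2 + (49/2) y^2.
Compute ∂L/∂y = 49y, ∂L/∂y' = y'.
The Euler-Lagrange equation d/dx(∂L/∂y') − ∂L/∂y = 0 reduces to
    y'' − 49 y = 0.
Its general solution is
    y(x) = A e^(7x) + B e^(−7x),
with A, B fixed by the endpoint conditions.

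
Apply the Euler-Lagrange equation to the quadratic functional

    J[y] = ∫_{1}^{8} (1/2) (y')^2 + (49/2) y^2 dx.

The Lagrangian is L = (1/2) (y')^2 + (49/2) y^2.
Compute ∂L/∂y = 49y, ∂L/∂y' = y'.
The Euler-Lagrange equation d/dx(∂L/∂y') − ∂L/∂y = 0 reduces to
    y'' − 49 y = 0.
Its general solution is
    y(x) = A e^(7x) + B e^(−7x),
with A, B fixed by the endpoint conditions.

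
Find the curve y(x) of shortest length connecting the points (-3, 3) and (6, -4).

Arc-length functional: J[y] = ∫ sqrt(1 + (y')^2) dx.
Lagrangian L = sqrt(1 + (y')^2) has no explicit y dependence, so ∂L/∂y = 0 and the Euler-Lagrange equation gives
    d/dx( y' / sqrt(1 + (y')^2) ) = 0  ⇒  y' / sqrt(1 + (y')^2) = const.
Hence y' is constant, so y(x) is affine.
Fitting the endpoints (-3, 3) and (6, -4):
    slope m = ((-4) − 3) / (6 − (-3)) = -7/9,
    intercept c = 3 − m·(-3) = 2/3.
Extremal: y(x) = (-7/9) x + 2/3.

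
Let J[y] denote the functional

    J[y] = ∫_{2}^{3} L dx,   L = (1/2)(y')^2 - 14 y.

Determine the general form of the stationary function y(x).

The Lagrangian is L = (1/2)(y')^2 - 14 y.
∂L/∂y = -14.
∂L/∂y' = y'.
The Euler-Lagrange equation d/dx(∂L/∂y') − ∂L/∂y = 0 becomes:
    y'' + 14 = 0
General solution: y(x) = -7 x^2 + A x + B, where A and B are arbitrary constants fixed by the endpoint conditions.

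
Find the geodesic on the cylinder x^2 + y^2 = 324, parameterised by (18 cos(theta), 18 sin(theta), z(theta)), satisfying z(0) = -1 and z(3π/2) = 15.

Parameterise the cylinder of radius R = 18 as
    r(θ) = (18 cos θ, 18 sin θ, z(θ)).
The arc-length element is
    ds = sqrt(324 + (dz/dθ)^2) dθ,
so the Lagrangian is L = sqrt(324 + z'^2).
L depends on z' only, not on z or θ, so ∂L/∂z = 0 and
    ∂L/∂z' = z' / sqrt(324 + z'^2).
The Euler-Lagrange equation gives
    d/dθ( z' / sqrt(324 + z'^2) ) = 0,
so z' is constant. Integrating once:
    z(θ) = a θ + b,
a helix on the cylinder (a straight line when the cylinder is unrolled). The constants a, b are determined by the endpoint conditions.
With endpoint conditions z(0) = -1 and z(3π/2) = 15: from z(0) = b we get b = -1, and a·3π/2 + -1 = 15 gives a = 32/(3π), so
    z(θ) = (32/(3π)) θ − 1.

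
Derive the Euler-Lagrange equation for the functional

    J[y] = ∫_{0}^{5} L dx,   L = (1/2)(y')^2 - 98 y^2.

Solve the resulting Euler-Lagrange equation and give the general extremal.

The Lagrangian is L = (1/2)(y')^2 - 98 y^2.
∂L/∂y = -196y.
∂L/∂y' = y'.
The Euler-Lagrange equation d/dx(∂L/∂y') − ∂L/∂y = 0 becomes:
    y'' + 196 y = 0
General solution: y(x) = A sin(14x) + B cos(14x), where A and B are arbitrary constants fixed by the endpoint conditions.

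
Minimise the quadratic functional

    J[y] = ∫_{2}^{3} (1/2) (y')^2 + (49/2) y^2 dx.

The Lagrangian is L = (1/2) (y')^2 + (49/2) y^2.
Compute ∂L/∂y = 49y, ∂L/∂y' = y'.
The Euler-Lagrange equation d/dx(∂L/∂y') − ∂L/∂y = 0 reduces to
    y'' − 49 y = 0.
Its general solution is
    y(x) = A e^(7x) + B e^(−7x),
with A, B fixed by the endpoint conditions.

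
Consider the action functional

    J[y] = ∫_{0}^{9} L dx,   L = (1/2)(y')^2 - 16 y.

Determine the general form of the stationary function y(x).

The Lagrangian is L = (1/2)(y')^2 - 16 y.
∂L/∂y = -16.
∂L/∂y' = y'.
The Euler-Lagrange equation d/dx(∂L/∂y') − ∂L/∂y = 0 becomes:
    y'' + 16 = 0
General solution: y(x) = -8 x^2 + A x + B, where A and B are arbitrary constants fixed by the endpoint conditions.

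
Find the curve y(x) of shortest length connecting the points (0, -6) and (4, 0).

Arc-length functional: J[y] = ∫ sqrt(1 + (y')^2) dx.
Lagrangian L = sqrt(1 + (y')^2) has no explicit y dependence, so ∂L/∂y = 0 and the Euler-Lagrange equation gives
    d/dx( y' / sqrt(1 + (y')^2) ) = 0  ⇒  y' / sqrt(1 + (y')^2) = const.
Hence y' is constant, so y(x) is affine.
Fitting the endpoints (0, -6) and (4, 0):
    slope m = (0 − (-6)) / (4 − 0) = 3/2,
    intercept c = (-6) − m·0 = -6.
Extremal: y(x) = (3/2) x - 6.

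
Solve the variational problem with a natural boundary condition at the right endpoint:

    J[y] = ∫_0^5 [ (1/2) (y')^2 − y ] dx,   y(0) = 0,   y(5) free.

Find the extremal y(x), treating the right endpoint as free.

The Lagrangian L = (1/2) (y')^2 − y gives
    ∂L/∂y = −1,   ∂L/∂y' = y'.
Euler-Lagrange: d/dx(y') − (−1) = 0, i.e. y'' + 1 = 0, so
    y(x) = −(1/2) x^2 + C1 x + C2.
Fixed left endpoint y(0) = 0 ⇒ C2 = 0.
The right endpoint x = 5 is free, so the natural (transversality) condition is ∂L/∂y' |_{x=5} = 0, i.e. y'(5) = 0.
Compute y'(x) = −1 x + C1, so y'(5) = −5 + C1 = 0 ⇒ C1 = 5.
Therefore the extremal is
    y(x) = −x^2/2 + 5 x.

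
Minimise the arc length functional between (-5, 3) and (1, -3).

Arc-length functional: J[y] = ∫ sqrt(1 + (y')^2) dx.
Lagrangian L = sqrt(1 + (y')^2) has no explicit y dependence, so ∂L/∂y = 0 and the Euler-Lagrange equation gives
    d/dx( y' / sqrt(1 + (y')^2) ) = 0  ⇒  y' / sqrt(1 + (y')^2) = const.
Hence y' is constant, so y(x) is affine.
Fitting the endpoints (-5, 3) and (1, -3):
    slope m = ((-3) − 3) / (1 − (-5)) = -1,
    intercept c = 3 − m·(-5) = -2.
Extremal: y(x) = -x - 2.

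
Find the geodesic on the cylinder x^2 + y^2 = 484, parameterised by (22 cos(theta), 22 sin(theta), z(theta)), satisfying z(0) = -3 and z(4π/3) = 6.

Parameterise the cylinder of radius R = 22 as
    r(θ) = (22 cos θ, 22 sin θ, z(θ)).
The arc-length element is
    ds = sqrt(484 + (dz/dθ)^2) dθ,
so the Lagrangian is L = sqrt(484 + z'^2).
L depends on z' only, not on z or θ, so ∂L/∂z = 0 and
    ∂L/∂z' = z' / sqrt(484 + z'^2).
The Euler-Lagrange equation gives
    d/dθ( z' / sqrt(484 + z'^2) ) = 0,
so z' is constant. Integrating once:
    z(θ) = a θ + b,
a helix on the cylinder (a straight line when the cylinder is unrolled). The constants a, b are determined by the endpoint conditions.
With endpoint conditions z(0) = -3 and z(4π/3) = 6: from z(0) = b we get b = -3, and a·4π/3 + -3 = 6 gives a = 27/(4π), so
    z(θ) = (27/(4π)) θ − 3.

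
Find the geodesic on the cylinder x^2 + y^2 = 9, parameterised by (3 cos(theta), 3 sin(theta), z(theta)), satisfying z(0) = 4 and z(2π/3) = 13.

Parameterise the cylinder of radius R = 3 as
    r(θ) = (3 cos θ, 3 sin θ, z(θ)).
The arc-length element is
    ds = sqrt(9 + (dz/dθ)^2) dθ,
so the Lagrangian is L = sqrt(9 + z'^2).
L depends on z' only, not on z or θ, so ∂L/∂z = 0 and
    ∂L/∂z' = z' / sqrt(9 + z'^2).
The Euler-Lagrange equation gives
    d/dθ( z' / sqrt(9 + z'^2) ) = 0,
so z' is constant. Integrating once:
    z(θ) = a θ + b,
a helix on the cylinder (a straight line when the cylinder is unrolled). The constants a, b are determined by the endpoint conditions.
With endpoint conditions z(0) = 4 and z(2π/3) = 13: from z(0) = b we get b = 4, and a·2π/3 + 4 = 13 gives a = 27/(2π), so
    z(θ) = (27/(2π)) θ + 4.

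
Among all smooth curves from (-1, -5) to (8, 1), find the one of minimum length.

Arc-length functional: J[y] = ∫ sqrt(1 + (y')^2) dx.
Lagrangian L = sqrt(1 + (y')^2) has no explicit y dependence, so ∂L/∂y = 0 and the Euler-Lagrange equation gives
    d/dx( y' / sqrt(1 + (y')^2) ) = 0  ⇒  y' / sqrt(1 + (y')^2) = const.
Hence y' is constant, so y(x) is affine.
Fitting the endpoints (-1, -5) and (8, 1):
    slope m = (1 − (-5)) / (8 − (-1)) = 2/3,
    intercept c = (-5) − m·(-1) = -13/3.
Extremal: y(x) = (2/3) x - 13/3.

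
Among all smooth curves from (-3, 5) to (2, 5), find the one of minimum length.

Arc-length functional: J[y] = ∫ sqrt(1 + (y')^2) dx.
Lagrangian L = sqrt(1 + (y')^2) has no explicit y dependence, so ∂L/∂y = 0 and the Euler-Lagrange equation gives
    d/dx( y' / sqrt(1 + (y')^2) ) = 0  ⇒  y' / sqrt(1 + (y')^2) = const.
Hence y' is constant, so y(x) is affine.
Fitting the endpoints (-3, 5) and (2, 5):
    slope m = (5 − 5) / (2 − (-3)) = 0,
    intercept c = 5 − m·(-3) = 5.
Extremal: y(x) = 5.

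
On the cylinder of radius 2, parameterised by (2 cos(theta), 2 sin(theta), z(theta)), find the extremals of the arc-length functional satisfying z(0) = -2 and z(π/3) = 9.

Parameterise the cylinder of radius R = 2 as
    r(θ) = (2 cos θ, 2 sin θ, z(θ)).
The arc-length element is
    ds = sqrt(4 + (dz/dθ)^2) dθ,
so the Lagrangian is L = sqrt(4 + z'^2).
L depends on z' only, not on z or θ, so ∂L/∂z = 0 and
    ∂L/∂z' = z' / sqrt(4 + z'^2).
The Euler-Lagrange equation gives
    d/dθ( z' / sqrt(4 + z'^2) ) = 0,
so z' is constant. Integrating once:
    z(θ) = a θ + b,
a helix on the cylinder (a straight line when the cylinder is unrolled). The constants a, b are determined by the endpoint conditions.
With endpoint conditions z(0) = -2 and z(π/3) = 9: from z(0) = b we get b = -2, and a·π/3 + -2 = 9 gives a = 33/π, so
    z(θ) = (33/π) θ − 2.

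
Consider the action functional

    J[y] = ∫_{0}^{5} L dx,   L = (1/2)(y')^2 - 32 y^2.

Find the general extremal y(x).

The Lagrangian is L = (1/2)(y')^2 - 32 y^2.
∂L/∂y = -64y.
∂L/∂y' = y'.
The Euler-Lagrange equation d/dx(∂L/∂y') − ∂L/∂y = 0 becomes:
    y'' + 64 y = 0
General solution: y(x) = A sin(8x) + B cos(8x), where A and B are arbitrary constants fixed by the endpoint conditions.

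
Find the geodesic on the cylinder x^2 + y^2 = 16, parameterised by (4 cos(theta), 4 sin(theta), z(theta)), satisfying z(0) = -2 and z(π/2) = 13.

Parameterise the cylinder of radius R = 4 as
    r(θ) = (4 cos θ, 4 sin θ, z(θ)).
The arc-length element is
    ds = sqrt(16 + (dz/dθ)^2) dθ,
so the Lagrangian is L = sqrt(16 + z'^2).
L depends on z' only, not on z or θ, so ∂L/∂z = 0 and
    ∂L/∂z' = z' / sqrt(16 + z'^2).
The Euler-Lagrange equation gives
    d/dθ( z' / sqrt(16 + z'^2) ) = 0,
so z' is constant. Integrating once:
    z(θ) = a θ + b,
a helix on the cylinder (a straight line when the cylinder is unrolled). The constants a, b are determined by the endpoint conditions.
With endpoint conditions z(0) = -2 and z(π/2) = 13: from z(0) = b we get b = -2, and a·π/2 + -2 = 13 gives a = 30/π, so
    z(θ) = (30/π) θ − 2.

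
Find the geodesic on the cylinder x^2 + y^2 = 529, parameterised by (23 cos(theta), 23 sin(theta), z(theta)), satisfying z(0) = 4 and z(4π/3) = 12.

Parameterise the cylinder of radius R = 23 as
    r(θ) = (23 cos θ, 23 sin θ, z(θ)).
The arc-length element is
    ds = sqrt(529 + (dz/dθ)^2) dθ,
so the Lagrangian is L = sqrt(529 + z'^2).
L depends on z' only, not on z or θ, so ∂L/∂z = 0 and
    ∂L/∂z' = z' / sqrt(529 + z'^2).
The Euler-Lagrange equation gives
    d/dθ( z' / sqrt(529 + z'^2) ) = 0,
so z' is constant. Integrating once:
    z(θ) = a θ + b,
a helix on the cylinder (a straight line when the cylinder is unrolled). The constants a, b are determined by the endpoint conditions.
With endpoint conditions z(0) = 4 and z(4π/3) = 12: from z(0) = b we get b = 4, and a·4π/3 + 4 = 12 gives a = 6/π, so
    z(θ) = (6/π) θ + 4.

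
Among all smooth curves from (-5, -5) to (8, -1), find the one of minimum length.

Arc-length functional: J[y] = ∫ sqrt(1 + (y')^2) dx.
Lagrangian L = sqrt(1 + (y')^2) has no explicit y dependence, so ∂L/∂y = 0 and the Euler-Lagrange equation gives
    d/dx( y' / sqrt(1 + (y')^2) ) = 0  ⇒  y' / sqrt(1 + (y')^2) = const.
Hence y' is constant, so y(x) is affine.
Fitting the endpoints (-5, -5) and (8, -1):
    slope m = ((-1) − (-5)) / (8 − (-5)) = 4/13,
    intercept c = (-5) − m·(-5) = -45/13.
Extremal: y(x) = (4/13) x - 45/13.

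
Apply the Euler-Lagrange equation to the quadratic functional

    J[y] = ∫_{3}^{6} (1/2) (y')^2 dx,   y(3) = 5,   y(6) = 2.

The Lagrangian is L = (1/2) (y')^2.
Compute ∂L/∂y = 0, ∂L/∂y' = y'.
The Euler-Lagrange equation d/dx(∂L/∂y') − ∂L/∂y = 0 reduces to
    y'' = 0.
Its general solution is
    y(x) = A x + B,
with A, B fixed by the endpoint conditions.
Applying the endpoint conditions y(3) = 5 and y(6) = 2: solve A·3 + B = 5 and A·6 + B = 2. Subtracting gives A(6 − 3) = 2 − 5, so A = -1, and B = 5 − A·3 = 8. Therefore
    y(x) = -x + 8.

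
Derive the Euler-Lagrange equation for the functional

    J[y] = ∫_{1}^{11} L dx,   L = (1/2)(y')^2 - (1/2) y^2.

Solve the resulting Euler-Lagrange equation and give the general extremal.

The Lagrangian is L = (1/2)(y')^2 - (1/2) y^2.
∂L/∂y = -y.
∂L/∂y' = y'.
The Euler-Lagrange equation d/dx(∂L/∂y') − ∂L/∂y = 0 becomes:
    y'' + y = 0
General solution: y(x) = A sin(x) + B cos(x), where A and B are arbitrary constants fixed by the endpoint conditions.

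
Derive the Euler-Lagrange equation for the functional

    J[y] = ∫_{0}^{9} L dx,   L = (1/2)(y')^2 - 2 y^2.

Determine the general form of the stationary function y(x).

The Lagrangian is L = (1/2)(y')^2 - 2 y^2.
∂L/∂y = -4y.
∂L/∂y' = y'.
The Euler-Lagrange equation d/dx(∂L/∂y') − ∂L/∂y = 0 becomes:
    y'' + 4 y = 0
General solution: y(x) = A sin(2x) + B cos(2x), where A and B are arbitrary constants fixed by the endpoint conditions.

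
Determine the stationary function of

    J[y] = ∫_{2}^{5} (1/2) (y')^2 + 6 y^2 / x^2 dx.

The Lagrangian is L = (1/2) (y')^2 + 6 y^2 / x^2.
Compute ∂L/∂y = 12y/x^2, ∂L/∂y' = y'.
The Euler-Lagrange equation d/dx(∂L/∂y') − ∂L/∂y = 0 reduces to
    y'' − 12/x^2 · y = 0  (x > 0).
Its general solution is
    y(x) = A x^4 + B x^(-3),
with A, B fixed by the endpoint conditions.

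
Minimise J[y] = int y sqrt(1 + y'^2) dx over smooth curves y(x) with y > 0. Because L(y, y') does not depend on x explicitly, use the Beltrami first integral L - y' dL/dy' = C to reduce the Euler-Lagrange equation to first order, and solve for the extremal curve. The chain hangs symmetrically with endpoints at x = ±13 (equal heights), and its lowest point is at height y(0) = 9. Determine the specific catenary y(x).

The Lagrangian L(y, y') = y sqrt(1 + y'^2) has no explicit x dependence, so the Beltrami identity applies:
    L − y' ∂L/∂y' = C.
Compute ∂L/∂y' = y · y' / sqrt(1 + y'^2). Then
    L − y' ∂L/∂y'
    = y sqrt(1 + y'^2) − y · y'^2 / sqrt(1 + y'^2)
    = y (1 + y'^2 − y'^2) / sqrt(1 + y'^2)
    = y / sqrt(1 + y'^2) = C.
Squaring gives y^2 = C^2 (1 + y'^2), i.e.
    y'^2 = y^2 / C^2 − 1.
Separating variables,
    dy / sqrt(y^2 − C^2) = dx / C,
and integrating gives arccosh(y / C) = (x − a)/C, so
    y(x) = C cosh((x − a)/C),
the catenary. The constants C and a are fixed by the two endpoint conditions (and, for the hanging-chain problem, the length constraint selects C).
Now fit the given data. The endpoints x = ±13 are symmetric at equal height, so the catenary is even about its minimum: a = 0 and y(x) = C cosh(x/C). The lowest point is y(0) = C cosh(0) = C, and we are told y(0) = 9, so C = 9. Therefore
    y(x) = 9 cosh(x/9),
and at the endpoints
    y(±13) = 9 cosh(13/9).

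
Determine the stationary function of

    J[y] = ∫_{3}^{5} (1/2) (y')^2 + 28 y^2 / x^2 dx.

The Lagrangian is L = (1/2) (y')^2 + 28 y^2 / x^2.
Compute ∂L/∂y = 56y/x^2, ∂L/∂y' = y'.
The Euler-Lagrange equation d/dx(∂L/∂y') − ∂L/∂y = 0 reduces to
    y'' − 56/x^2 · y = 0  (x > 0).
Its general solution is
    y(x) = A x^8 + B x^(-7),
with A, B fixed by the endpoint conditions.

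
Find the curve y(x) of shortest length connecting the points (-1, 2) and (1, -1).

Arc-length functional: J[y] = ∫ sqrt(1 + (y')^2) dx.
Lagrangian L = sqrt(1 + (y')^2) has no explicit y dependence, so ∂L/∂y = 0 and the Euler-Lagrange equation gives
    d/dx( y' / sqrt(1 + (y')^2) ) = 0  ⇒  y' / sqrt(1 + (y')^2) = const.
Hence y' is constant, so y(x) is affine.
Fitting the endpoints (-1, 2) and (1, -1):
    slope m = ((-1) − 2) / (1 − (-1)) = -3/2,
    intercept c = 2 − m·(-1) = 1/2.
Extremal: y(x) = (-3/2) x + 1/2.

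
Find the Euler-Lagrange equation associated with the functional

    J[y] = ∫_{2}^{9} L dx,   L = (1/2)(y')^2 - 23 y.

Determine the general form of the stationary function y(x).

The Lagrangian is L = (1/2)(y')^2 - 23 y.
∂L/∂y = -23.
∂L/∂y' = y'.
The Euler-Lagrange equation d/dx(∂L/∂y') − ∂L/∂y = 0 becomes:
    y'' + 23 = 0
General solution: y(x) = -(23/2) x^2 + A x + B, where A and B are arbitrary constants fixed by the endpoint conditions.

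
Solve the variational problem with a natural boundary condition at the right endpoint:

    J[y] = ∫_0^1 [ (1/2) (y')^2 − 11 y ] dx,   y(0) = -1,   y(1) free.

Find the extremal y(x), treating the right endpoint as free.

The Lagrangian L = (1/2) (y')^2 − 11 y gives
    ∂L/∂y = −11,   ∂L/∂y' = y'.
Euler-Lagrange: d/dx(y') − (−11) = 0, i.e. y'' + 11 = 0, so
    y(x) = −(11/2) x^2 + C1 x + C2.
Fixed left endpoint y(0) = -1 ⇒ C2 = -1.
The right endpoint x = 1 is free, so the natural (transversality) condition is ∂L/∂y' |_{x=1} = 0, i.e. y'(1) = 0.
Compute y'(x) = −11 x + C1, so y'(1) = −11 + C1 = 0 ⇒ C1 = 11.
Therefore the extremal is
    y(x) = −(11/2) x^2 + 11 x − 1.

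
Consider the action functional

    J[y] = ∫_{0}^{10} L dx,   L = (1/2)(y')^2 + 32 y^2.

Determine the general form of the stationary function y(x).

The Lagrangian is L = (1/2)(y')^2 + 32 y^2.
∂L/∂y = 64y.
∂L/∂y' = y'.
The Euler-Lagrange equation d/dx(∂L/∂y') − ∂L/∂y = 0 becomes:
    y'' - 64 y = 0
General solution: y(x) = A e^(8x) + B e^(-8x), where A and B are arbitrary constants fixed by the endpoint conditions.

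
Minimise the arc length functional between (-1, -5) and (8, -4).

Arc-length functional: J[y] = ∫ sqrt(1 + (y')^2) dx.
Lagrangian L = sqrt(1 + (y')^2) has no explicit y dependence, so ∂L/∂y = 0 and the Euler-Lagrange equation gives
    d/dx( y' / sqrt(1 + (y')^2) ) = 0  ⇒  y' / sqrt(1 + (y')^2) = const.
Hence y' is constant, so y(x) is affine.
Fitting the endpoints (-1, -5) and (8, -4):
    slope m = ((-4) − (-5)) / (8 − (-1)) = 1/9,
    intercept c = (-5) − m·(-1) = -44/9.
Extremal: y(x) = (1/9) x - 44/9.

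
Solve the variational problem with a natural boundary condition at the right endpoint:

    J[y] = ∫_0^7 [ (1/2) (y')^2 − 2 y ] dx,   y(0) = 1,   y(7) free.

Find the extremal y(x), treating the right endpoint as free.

The Lagrangian L = (1/2) (y')^2 − 2 y gives
    ∂L/∂y = −2,   ∂L/∂y' = y'.
Euler-Lagrange: d/dx(y') − (−2) = 0, i.e. y'' + 2 = 0, so
    y(x) = −(2/2) x^2 + C1 x + C2.
Fixed left endpoint y(0) = 1 ⇒ C2 = 1.
The right endpoint x = 7 is free, so the natural (transversality) condition is ∂L/∂y' |_{x=7} = 0, i.e. y'(7) = 0.
Compute y'(x) = −2 x + C1, so y'(7) = −14 + C1 = 0 ⇒ C1 = 14.
Therefore the extremal is
    y(x) = −x^2 + 14 x + 1.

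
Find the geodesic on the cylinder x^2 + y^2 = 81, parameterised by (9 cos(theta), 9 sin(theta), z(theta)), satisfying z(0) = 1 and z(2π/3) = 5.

Parameterise the cylinder of radius R = 9 as
    r(θ) = (9 cos θ, 9 sin θ, z(θ)).
The arc-length element is
    ds = sqrt(81 + (dz/dθ)^2) dθ,
so the Lagrangian is L = sqrt(81 + z'^2).
L depends on z' only, not on z or θ, so ∂L/∂z = 0 and
    ∂L/∂z' = z' / sqrt(81 + z'^2).
The Euler-Lagrange equation gives
    d/dθ( z' / sqrt(81 + z'^2) ) = 0,
so z' is constant. Integrating once:
    z(θ) = a θ + b,
a helix on the cylinder (a straight line when the cylinder is unrolled). The constants a, b are determined by the endpoint conditions.
With endpoint conditions z(0) = 1 and z(2π/3) = 5: from z(0) = b we get b = 1, and a·2π/3 + 1 = 5 gives a = 6/π, so
    z(θ) = (6/π) θ + 1.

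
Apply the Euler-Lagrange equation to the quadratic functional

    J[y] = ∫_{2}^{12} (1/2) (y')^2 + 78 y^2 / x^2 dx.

The Lagrangian is L = (1/2) (y')^2 + 78 y^2 / x^2.
Compute ∂L/∂y = 156y/x^2, ∂L/∂y' = y'.
The Euler-Lagrange equation d/dx(∂L/∂y') − ∂L/∂y = 0 reduces to
    y'' − 156/x^2 · y = 0  (x > 0).
Its general solution is
    y(x) = A x^13 + B x^(-12),
with A, B fixed by the endpoint conditions.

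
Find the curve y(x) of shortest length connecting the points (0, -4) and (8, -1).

Arc-length functional: J[y] = ∫ sqrt(1 + (y')^2) dx.
Lagrangian L = sqrt(1 + (y')^2) has no explicit y dependence, so ∂L/∂y = 0 and the Euler-Lagrange equation gives
    d/dx( y' / sqrt(1 + (y')^2) ) = 0  ⇒  y' / sqrt(1 + (y')^2) = const.
Hence y' is constant, so y(x) is affine.
Fitting the endpoints (0, -4) and (8, -1):
    slope m = ((-1) − (-4)) / (8 − 0) = 3/8,
    intercept c = (-4) − m·0 = -4.
Extremal: y(x) = (3/8) x - 4.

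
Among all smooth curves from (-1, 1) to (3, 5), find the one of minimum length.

Arc-length functional: J[y] = ∫ sqrt(1 + (y')^2) dx.
Lagrangian L = sqrt(1 + (y')^2) has no explicit y dependence, so ∂L/∂y = 0 and the Euler-Lagrange equation gives
    d/dx( y' / sqrt(1 + (y')^2) ) = 0  ⇒  y' / sqrt(1 + (y')^2) = const.
Hence y' is constant, so y(x) is affine.
Fitting the endpoints (-1, 1) and (3, 5):
    slope m = (5 − 1) / (3 − (-1)) = 1,
    intercept c = 1 − m·(-1) = 2.
Extremal: y(x) = x + 2.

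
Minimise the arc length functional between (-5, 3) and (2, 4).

Arc-length functional: J[y] = ∫ sqrt(1 + (y')^2) dx.
Lagrangian L = sqrt(1 + (y')^2) has no explicit y dependence, so ∂L/∂y = 0 and the Euler-Lagrange equation gives
    d/dx( y' / sqrt(1 + (y')^2) ) = 0  ⇒  y' / sqrt(1 + (y')^2) = const.
Hence y' is constant, so y(x) is affine.
Fitting the endpoints (-5, 3) and (2, 4):
    slope m = (4 − 3) / (2 − (-5)) = 1/7,
    intercept c = 3 − m·(-5) = 26/7.
Extremal: y(x) = (1/7) x + 26/7.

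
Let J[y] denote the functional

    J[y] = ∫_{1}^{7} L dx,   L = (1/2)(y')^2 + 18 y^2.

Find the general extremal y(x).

The Lagrangian is L = (1/2)(y')^2 + 18 y^2.
∂L/∂y = 36y.
∂L/∂y' = y'.
The Euler-Lagrange equation d/dx(∂L/∂y') − ∂L/∂y = 0 becomes:
    y'' - 36 y = 0
General solution: y(x) = A e^(6x) + B e^(-6x), where A and B are arbitrary constants fixed by the endpoint conditions.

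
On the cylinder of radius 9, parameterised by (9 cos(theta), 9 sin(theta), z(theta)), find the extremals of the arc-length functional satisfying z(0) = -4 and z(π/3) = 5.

Parameterise the cylinder of radius R = 9 as
    r(θ) = (9 cos θ, 9 sin θ, z(θ)).
The arc-length element is
    ds = sqrt(81 + (dz/dθ)^2) dθ,
so the Lagrangian is L = sqrt(81 + z'^2).
L depends on z' only, not on z or θ, so ∂L/∂z = 0 and
    ∂L/∂z' = z' / sqrt(81 + z'^2).
The Euler-Lagrange equation gives
    d/dθ( z' / sqrt(81 + z'^2) ) = 0,
so z' is constant. Integrating once:
    z(θ) = a θ + b,
a helix on the cylinder (a straight line when the cylinder is unrolled). The constants a, b are determined by the endpoint conditions.
With endpoint conditions z(0) = -4 and z(π/3) = 5: from z(0) = b we get b = -4, and a·π/3 + -4 = 5 gives a = 27/π, so
    z(θ) = (27/π) θ − 4.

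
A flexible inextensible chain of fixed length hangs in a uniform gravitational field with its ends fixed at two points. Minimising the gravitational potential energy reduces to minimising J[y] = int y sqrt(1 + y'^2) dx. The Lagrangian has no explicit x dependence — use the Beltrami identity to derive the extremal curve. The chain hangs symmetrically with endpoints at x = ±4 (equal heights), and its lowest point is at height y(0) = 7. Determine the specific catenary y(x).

The Lagrangian L(y, y') = y sqrt(1 + y'^2) has no explicit x dependence, so the Beltrami identity applies:
    L − y' ∂L/∂y' = C.
Compute ∂L/∂y' = y · y' / sqrt(1 + y'^2). Then
    L − y' ∂L/∂y'
    = y sqrt(1 + y'^2) − y · y'^2 / sqrt(1 + y'^2)
    = y (1 + y'^2 − y'^2) / sqrt(1 + y'^2)
    = y / sqrt(1 + y'^2) = C.
Squaring gives y^2 = C^2 (1 + y'^2), i.e.
    y'^2 = y^2 / C^2 − 1.
Separating variables,
    dy / sqrt(y^2 − C^2) = dx / C,
and integrating gives arccosh(y / C) = (x − a)/C, so
    y(x) = C cosh((x − a)/C),
the catenary. The constants C and a are fixed by the two endpoint conditions (and, for the hanging-chain problem, the length constraint selects C).
Now fit the given data. The endpoints x = ±4 are symmetric at equal height, so the catenary is even about its minimum: a = 0 and y(x) = C cosh(x/C). The lowest point is y(0) = C cosh(0) = C, and we are told y(0) = 7, so C = 7. Therefore
    y(x) = 7 cosh(x/7),
and at the endpoints
    y(±4) = 7 cosh(4/7).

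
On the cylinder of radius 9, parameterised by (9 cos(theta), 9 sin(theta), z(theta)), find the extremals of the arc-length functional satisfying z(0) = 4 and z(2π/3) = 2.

Parameterise the cylinder of radius R = 9 as
    r(θ) = (9 cos θ, 9 sin θ, z(θ)).
The arc-length element is
    ds = sqrt(81 + (dz/dθ)^2) dθ,
so the Lagrangian is L = sqrt(81 + z'^2).
L depends on z' only, not on z or θ, so ∂L/∂z = 0 and
    ∂L/∂z' = z' / sqrt(81 + z'^2).
The Euler-Lagrange equation gives
    d/dθ( z' / sqrt(81 + z'^2) ) = 0,
so z' is constant. Integrating once:
    z(θ) = a θ + b,
a helix on the cylinder (a straight line when the cylinder is unrolled). The constants a, b are determined by the endpoint conditions.
With endpoint conditions z(0) = 4 and z(2π/3) = 2: from z(0) = b we get b = 4, and a·2π/3 + 4 = 2 gives a = -3/π, so
    z(θ) = (-3/π) θ + 4.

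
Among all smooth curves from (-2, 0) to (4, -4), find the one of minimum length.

Arc-length functional: J[y] = ∫ sqrt(1 + (y')^2) dx.
Lagrangian L = sqrt(1 + (y')^2) has no explicit y dependence, so ∂L/∂y = 0 and the Euler-Lagrange equation gives
    d/dx( y' / sqrt(1 + (y')^2) ) = 0  ⇒  y' / sqrt(1 + (y')^2) = const.
Hence y' is constant, so y(x) is affine.
Fitting the endpoints (-2, 0) and (4, -4):
    slope m = ((-4) − 0) / (4 − (-2)) = -2/3,
    intercept c = 0 − m·(-2) = -4/3.
Extremal: y(x) = (-2/3) x - 4/3.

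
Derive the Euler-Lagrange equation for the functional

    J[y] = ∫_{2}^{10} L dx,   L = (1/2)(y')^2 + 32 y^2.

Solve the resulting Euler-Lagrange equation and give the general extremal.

The Lagrangian is L = (1/2)(y')^2 + 32 y^2.
∂L/∂y = 64y.
∂L/∂y' = y'.
The Euler-Lagrange equation d/dx(∂L/∂y') − ∂L/∂y = 0 becomes:
    y'' - 64 y = 0
General solution: y(x) = A e^(8x) + B e^(-8x), where A and B are arbitrary constants fixed by the endpoint conditions.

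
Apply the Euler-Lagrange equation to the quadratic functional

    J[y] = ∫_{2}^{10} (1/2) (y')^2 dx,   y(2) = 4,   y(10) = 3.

The Lagrangian is L = (1/2) (y')^2.
Compute ∂L/∂y = 0, ∂L/∂y' = y'.
The Euler-Lagrange equation d/dx(∂L/∂y') − ∂L/∂y = 0 reduces to
    y'' = 0.
Its general solution is
    y(x) = A x + B,
with A, B fixed by the endpoint conditions.
Applying the endpoint conditions y(2) = 4 and y(10) = 3: solve A·2 + B = 4 and A·10 + B = 3. Subtracting gives A(10 − 2) = 3 − 4, so A = -1/8, and B = 4 − A·2 = 17/4. Therefore
    y(x) = (-1/8) x + 17/4.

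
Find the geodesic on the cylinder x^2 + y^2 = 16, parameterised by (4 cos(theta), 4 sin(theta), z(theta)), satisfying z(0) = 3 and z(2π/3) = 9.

Parameterise the cylinder of radius R = 4 as
    r(θ) = (4 cos θ, 4 sin θ, z(θ)).
The arc-length element is
    ds = sqrt(16 + (dz/dθ)^2) dθ,
so the Lagrangian is L = sqrt(16 + z'^2).
L depends on z' only, not on z or θ, so ∂L/∂z = 0 and
    ∂L/∂z' = z' / sqrt(16 + z'^2).
The Euler-Lagrange equation gives
    d/dθ( z' / sqrt(16 + z'^2) ) = 0,
so z' is constant. Integrating once:
    z(θ) = a θ + b,
a helix on the cylinder (a straight line when the cylinder is unrolled). The constants a, b are determined by the endpoint conditions.
With endpoint conditions z(0) = 3 and z(2π/3) = 9: from z(0) = b we get b = 3, and a·2π/3 + 3 = 9 gives a = 9/π, so
    z(θ) = (9/π) θ + 3.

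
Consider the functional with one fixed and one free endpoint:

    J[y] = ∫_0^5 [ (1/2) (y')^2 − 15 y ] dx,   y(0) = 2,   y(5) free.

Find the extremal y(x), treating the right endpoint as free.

The Lagrangian L = (1/2) (y')^2 − 15 y gives
    ∂L/∂y = −15,   ∂L/∂y' = y'.
Euler-Lagrange: d/dx(y') − (−15) = 0, i.e. y'' + 15 = 0, so
    y(x) = −(15/2) x^2 + C1 x + C2.
Fixed left endpoint y(0) = 2 ⇒ C2 = 2.
The right endpoint x = 5 is free, so the natural (transversality) condition is ∂L/∂y' |_{x=5} = 0, i.e. y'(5) = 0.
Compute y'(x) = −15 x + C1, so y'(5) = −75 + C1 = 0 ⇒ C1 = 75.
Therefore the extremal is
    y(x) = −(15/2) x^2 + 75 x + 2.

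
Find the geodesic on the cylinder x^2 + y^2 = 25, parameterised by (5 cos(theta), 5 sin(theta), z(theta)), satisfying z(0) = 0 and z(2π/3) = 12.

Parameterise the cylinder of radius R = 5 as
    r(θ) = (5 cos θ, 5 sin θ, z(θ)).
The arc-length element is
    ds = sqrt(25 + (dz/dθ)^2) dθ,
so the Lagrangian is L = sqrt(25 + z'^2).
L depends on z' only, not on z or θ, so ∂L/∂z = 0 and
    ∂L/∂z' = z' / sqrt(25 + z'^2).
The Euler-Lagrange equation gives
    d/dθ( z' / sqrt(25 + z'^2) ) = 0,
so z' is constant. Integrating once:
    z(θ) = a θ + b,
a helix on the cylinder (a straight line when the cylinder is unrolled). The constants a, b are determined by the endpoint conditions.
With endpoint conditions z(0) = 0 and z(2π/3) = 12: from z(0) = b we get b = 0, and a·2π/3 + 0 = 12 gives a = 18/π, so
    z(θ) = (18/π) θ.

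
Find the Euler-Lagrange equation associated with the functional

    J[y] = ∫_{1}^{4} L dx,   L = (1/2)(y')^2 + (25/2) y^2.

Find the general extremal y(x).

The Lagrangian is L = (1/2)(y')^2 + (25/2) y^2.
∂L/∂y = 25y.
∂L/∂y' = y'.
The Euler-Lagrange equation d/dx(∂L/∂y') − ∂L/∂y = 0 becomes:
    y'' - 25 y = 0
General solution: y(x) = A e^(5x) + B e^(-5x), where A and B are arbitrary constants fixed by the endpoint conditions.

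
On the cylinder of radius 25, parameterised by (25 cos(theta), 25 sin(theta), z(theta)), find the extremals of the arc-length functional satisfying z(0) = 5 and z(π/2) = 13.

Parameterise the cylinder of radius R = 25 as
    r(θ) = (25 cos θ, 25 sin θ, z(θ)).
The arc-length element is
    ds = sqrt(625 + (dz/dθ)^2) dθ,
so the Lagrangian is L = sqrt(625 + z'^2).
L depends on z' only, not on z or θ, so ∂L/∂z = 0 and
    ∂L/∂z' = z' / sqrt(625 + z'^2).
The Euler-Lagrange equation gives
    d/dθ( z' / sqrt(625 + z'^2) ) = 0,
so z' is constant. Integrating once:
    z(θ) = a θ + b,
a helix on the cylinder (a straight line when the cylinder is unrolled). The constants a, b are determined by the endpoint conditions.
With endpoint conditions z(0) = 5 and z(π/2) = 13: from z(0) = b we get b = 5, and a·π/2 + 5 = 13 gives a = 16/π, so
    z(θ) = (16/π) θ + 5.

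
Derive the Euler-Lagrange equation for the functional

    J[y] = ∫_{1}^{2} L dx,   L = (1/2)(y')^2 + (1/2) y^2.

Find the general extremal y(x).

The Lagrangian is L = (1/2)(y')^2 + (1/2) y^2.
∂L/∂y = y.
∂L/∂y' = y'.
The Euler-Lagrange equation d/dx(∂L/∂y') − ∂L/∂y = 0 becomes:
    y'' - y = 0
General solution: y(x) = A e^x + B e^(-x), where A and B are arbitrary constants fixed by the endpoint conditions.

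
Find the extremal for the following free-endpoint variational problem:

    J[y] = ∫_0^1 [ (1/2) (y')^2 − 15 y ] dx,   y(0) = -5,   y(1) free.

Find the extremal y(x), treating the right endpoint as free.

The Lagrangian L = (1/2) (y')^2 − 15 y gives
    ∂L/∂y = −15,   ∂L/∂y' = y'.
Euler-Lagrange: d/dx(y') − (−15) = 0, i.e. y'' + 15 = 0, so
    y(x) = −(15/2) x^2 + C1 x + C2.
Fixed left endpoint y(0) = -5 ⇒ C2 = -5.
The right endpoint x = 1 is free, so the natural (transversality) condition is ∂L/∂y' |_{x=1} = 0, i.e. y'(1) = 0.
Compute y'(x) = −15 x + C1, so y'(1) = −15 + C1 = 0 ⇒ C1 = 15.
Therefore the extremal is
    y(x) = −(15/2) x^2 + 15 x − 5.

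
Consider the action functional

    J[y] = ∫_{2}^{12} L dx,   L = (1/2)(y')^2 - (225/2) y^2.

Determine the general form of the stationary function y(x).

The Lagrangian is L = (1/2)(y')^2 - (225/2) y^2.
∂L/∂y = -225y.
∂L/∂y' = y'.
The Euler-Lagrange equation d/dx(∂L/∂y') − ∂L/∂y = 0 becomes:
    y'' + 225 y = 0
General solution: y(x) = A sin(15x) + B cos(15x), where A and B are arbitrary constants fixed by the endpoint conditions.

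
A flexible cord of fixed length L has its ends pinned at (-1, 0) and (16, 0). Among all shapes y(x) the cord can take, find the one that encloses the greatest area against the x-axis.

Set up the augmented Lagrangian using a multiplier λ for the length constraint:
    F(y, y') = y − λ sqrt(1 + y'^2).
F has no explicit x dependence, so the Beltrami identity yields a first integral
    F − y' ∂F/∂y' = C.
Compute ∂F/∂y' = −λ y' / sqrt(1 + y'^2). Then
    y − λ sqrt(1 + y'^2) + λ y'^2 / sqrt(1 + y'^2) = C
    ⇒  y − λ / sqrt(1 + y'^2) = C.
Solving for y' and integrating gives
    (x − a)^2 + (y − b)^2 = λ^2,
a circular arc of radius λ. The constants a, b are determined by the endpoint conditions y(-1) = y(16) = 0, and λ is fixed implicitly by the length constraint
    ∫_{-1}^{16} sqrt(1 + y'^2) dx = L.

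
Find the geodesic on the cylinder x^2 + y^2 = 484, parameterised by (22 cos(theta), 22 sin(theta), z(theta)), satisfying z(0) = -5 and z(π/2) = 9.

Parameterise the cylinder of radius R = 22 as
    r(θ) = (22 cos θ, 22 sin θ, z(θ)).
The arc-length element is
    ds = sqrt(484 + (dz/dθ)^2) dθ,
so the Lagrangian is L = sqrt(484 + z'^2).
L depends on z' only, not on z or θ, so ∂L/∂z = 0 and
    ∂L/∂z' = z' / sqrt(484 + z'^2).
The Euler-Lagrange equation gives
    d/dθ( z' / sqrt(484 + z'^2) ) = 0,
so z' is constant. Integrating once:
    z(θ) = a θ + b,
a helix on the cylinder (a straight line when the cylinder is unrolled). The constants a, b are determined by the endpoint conditions.
With endpoint conditions z(0) = -5 and z(π/2) = 9: from z(0) = b we get b = -5, and a·π/2 + -5 = 9 gives a = 28/π, so
    z(θ) = (28/π) θ − 5.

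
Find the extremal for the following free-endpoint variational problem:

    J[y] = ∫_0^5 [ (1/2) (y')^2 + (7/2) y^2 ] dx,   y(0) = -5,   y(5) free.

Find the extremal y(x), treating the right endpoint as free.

The Lagrangian L = (1/2) (y')^2 + (7/2) y^2 gives
    ∂L/∂y = 7 y,   ∂L/∂y' = y'.
Euler-Lagrange: y'' − 7 y = 0.
With k = sqrt(7), the general solution is
    y(x) = A cosh(sqrt(7) x) + B sinh(sqrt(7) x).
Fixed left endpoint y(0) = -5 ⇒ A = -5.
The right endpoint x = 5 is free, so the natural (transversality) condition is ∂L/∂y' |_{x=5} = 0, i.e. y'(5) = 0.
Compute y'(x) = A k sinh(k x) + B k cosh(k x), so
    y'(5) = A k sinh(k·5) + B k cosh(k·5) = 0
    ⇒ B = −A tanh(k·5) = 5 tanh(sqrt(7)·5).
Therefore the extremal is
    y(x) = −5 cosh(sqrt(7) x) + 5 tanh(sqrt(7)·5) sinh(sqrt(7) x).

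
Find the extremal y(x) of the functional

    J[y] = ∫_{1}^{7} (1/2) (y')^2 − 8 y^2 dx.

The Lagrangian is L = (1/2) (y')^2 − 8 y^2.
Compute ∂L/∂y = -16y, ∂L/∂y' = y'.
The Euler-Lagrange equation d/dx(∂L/∂y') − ∂L/∂y = 0 reduces to
    y'' + 16 y = 0.
Its general solution is
    y(x) = A sin(4x) + B cos(4x),
with A, B fixed by the endpoint conditions.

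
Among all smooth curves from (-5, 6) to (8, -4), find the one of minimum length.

Arc-length functional: J[y] = ∫ sqrt(1 + (y')^2) dx.
Lagrangian L = sqrt(1 + (y')^2) has no explicit y dependence, so ∂L/∂y = 0 and the Euler-Lagrange equation gives
    d/dx( y' / sqrt(1 + (y')^2) ) = 0  ⇒  y' / sqrt(1 + (y')^2) = const.
Hence y' is constant, so y(x) is affine.
Fitting the endpoints (-5, 6) and (8, -4):
    slope m = ((-4) − 6) / (8 − (-5)) = -10/13,
    intercept c = 6 − m·(-5) = 28/13.
Extremal: y(x) = (-10/13) x + 28/13.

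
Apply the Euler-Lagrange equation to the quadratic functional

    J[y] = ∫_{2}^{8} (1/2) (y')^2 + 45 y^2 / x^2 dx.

The Lagrangian is L = (1/2) (y')^2 + 45 y^2 / x^2.
Compute ∂L/∂y = 90y/x^2, ∂L/∂y' = y'.
The Euler-Lagrange equation d/dx(∂L/∂y') − ∂L/∂y = 0 reduces to
    y'' − 90/x^2 · y = 0  (x > 0).
Its general solution is
    y(x) = A x^10 + B x^(-9),
with A, B fixed by the endpoint conditions.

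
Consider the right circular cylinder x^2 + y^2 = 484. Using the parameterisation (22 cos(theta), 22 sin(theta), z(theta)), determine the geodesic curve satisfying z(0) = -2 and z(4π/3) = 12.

Parameterise the cylinder of radius R = 22 as
    r(θ) = (22 cos θ, 22 sin θ, z(θ)).
The arc-length element is
    ds = sqrt(484 + (dz/dθ)^2) dθ,
so the Lagrangian is L = sqrt(484 + z'^2).
L depends on z' only, not on z or θ, so ∂L/∂z = 0 and
    ∂L/∂z' = z' / sqrt(484 + z'^2).
The Euler-Lagrange equation gives
    d/dθ( z' / sqrt(484 + z'^2) ) = 0,
so z' is constant. Integrating once:
    z(θ) = a θ + b,
a helix on the cylinder (a straight line when the cylinder is unrolled). The constants a, b are determined by the endpoint conditions.
With endpoint conditions z(0) = -2 and z(4π/3) = 12: from z(0) = b we get b = -2, and a·4π/3 + -2 = 12 gives a = 21/(2π), so
    z(θ) = (21/(2π)) θ − 2.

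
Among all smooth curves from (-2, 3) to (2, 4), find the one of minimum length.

Arc-length functional: J[y] = ∫ sqrt(1 + (y')^2) dx.
Lagrangian L = sqrt(1 + (y')^2) has no explicit y dependence, so ∂L/∂y = 0 and the Euler-Lagrange equation gives
    d/dx( y' / sqrt(1 + (y')^2) ) = 0  ⇒  y' / sqrt(1 + (y')^2) = const.
Hence y' is constant, so y(x) is affine.
Fitting the endpoints (-2, 3) and (2, 4):
    slope m = (4 − 3) / (2 − (-2)) = 1/4,
    intercept c = 3 − m·(-2) = 7/2.
Extremal: y(x) = (1/4) x + 7/2.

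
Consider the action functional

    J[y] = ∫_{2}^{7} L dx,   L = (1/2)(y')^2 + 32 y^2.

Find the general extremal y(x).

The Lagrangian is L = (1/2)(y')^2 + 32 y^2.
∂L/∂y = 64y.
∂L/∂y' = y'.
The Euler-Lagrange equation d/dx(∂L/∂y') − ∂L/∂y = 0 becomes:
    y'' - 64 y = 0
General solution: y(x) = A e^(8x) + B e^(-8x), where A and B are arbitrary constants fixed by the endpoint conditions.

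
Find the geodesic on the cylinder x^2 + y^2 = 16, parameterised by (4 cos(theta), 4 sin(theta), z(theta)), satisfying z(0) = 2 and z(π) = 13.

Parameterise the cylinder of radius R = 4 as
    r(θ) = (4 cos θ, 4 sin θ, z(θ)).
The arc-length element is
    ds = sqrt(16 + (dz/dθ)^2) dθ,
so the Lagrangian is L = sqrt(16 + z'^2).
L depends on z' only, not on z or θ, so ∂L/∂z = 0 and
    ∂L/∂z' = z' / sqrt(16 + z'^2).
The Euler-Lagrange equation gives
    d/dθ( z' / sqrt(16 + z'^2) ) = 0,
so z' is constant. Integrating once:
    z(θ) = a θ + b,
a helix on the cylinder (a straight line when the cylinder is unrolled). The constants a, b are determined by the endpoint conditions.
With endpoint conditions z(0) = 2 and z(π) = 13: from z(0) = b we get b = 2, and a·π + 2 = 13 gives a = 11/π, so
    z(θ) = (11/π) θ + 2.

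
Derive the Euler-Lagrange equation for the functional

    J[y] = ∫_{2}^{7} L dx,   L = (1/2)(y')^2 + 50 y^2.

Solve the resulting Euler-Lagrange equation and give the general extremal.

The Lagrangian is L = (1/2)(y')^2 + 50 y^2.
∂L/∂y = 100y.
∂L/∂y' = y'.
The Euler-Lagrange equation d/dx(∂L/∂y') − ∂L/∂y = 0 becomes:
    y'' - 100 y = 0
General solution: y(x) = A e^(10x) + B e^(-10x), where A and B are arbitrary constants fixed by the endpoint conditions.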